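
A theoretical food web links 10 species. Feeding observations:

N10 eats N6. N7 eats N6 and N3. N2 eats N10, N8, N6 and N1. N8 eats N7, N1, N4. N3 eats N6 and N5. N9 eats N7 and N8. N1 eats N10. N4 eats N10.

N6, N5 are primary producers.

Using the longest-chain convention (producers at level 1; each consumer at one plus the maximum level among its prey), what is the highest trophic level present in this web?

5

Producers (level 1): N6, N5.
N6 → N10 → N4 → N8 → N2 gives N2 level 5.
No species has a prey at level 5, so no species reaches level 6.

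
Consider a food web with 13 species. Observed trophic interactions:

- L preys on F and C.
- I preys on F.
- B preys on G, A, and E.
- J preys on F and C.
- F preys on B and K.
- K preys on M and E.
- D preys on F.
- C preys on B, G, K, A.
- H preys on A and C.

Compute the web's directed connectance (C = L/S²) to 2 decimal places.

C = 0.11

The web has S = 13 species and L = 19 feeding links.
C = L / S² = 19 / 169 = 0.1124 ≈ 0.11.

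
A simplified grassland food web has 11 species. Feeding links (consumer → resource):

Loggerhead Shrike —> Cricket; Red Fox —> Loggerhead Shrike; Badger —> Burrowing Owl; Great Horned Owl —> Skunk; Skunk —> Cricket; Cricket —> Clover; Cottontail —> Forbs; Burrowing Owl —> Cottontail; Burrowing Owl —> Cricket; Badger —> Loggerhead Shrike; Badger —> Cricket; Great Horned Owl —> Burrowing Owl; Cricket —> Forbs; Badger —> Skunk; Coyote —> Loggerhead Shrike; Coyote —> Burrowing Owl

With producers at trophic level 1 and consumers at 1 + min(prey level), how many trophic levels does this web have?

4

Producers (level 1): Clover, Forbs.
Following each consumer down to its lowest-level prey: Forbs → Cottontail → Burrowing Owl → Coyote (levels 1 through 4).
All prey of Coyote (Burrowing Owl 3, Loggerhead Shrike 3) are at level 3 or above, so Coyote is at level 1 + 3 = 4.
Every consumer has at least one prey at level 3 or below, so none exceeds level 4.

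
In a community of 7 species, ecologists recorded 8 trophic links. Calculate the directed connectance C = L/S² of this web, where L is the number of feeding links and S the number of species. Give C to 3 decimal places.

The web has S = 7 species and L = 8 feeding links.
C = L / S² = 8 / 49 = 0.1633 ≈ 0.163.

C = 0.163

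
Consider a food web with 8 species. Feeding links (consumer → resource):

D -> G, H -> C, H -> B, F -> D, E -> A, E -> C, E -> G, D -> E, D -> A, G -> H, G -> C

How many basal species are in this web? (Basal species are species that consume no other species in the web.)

3

Basal species (no prey listed): C, B, A.
Count: 3.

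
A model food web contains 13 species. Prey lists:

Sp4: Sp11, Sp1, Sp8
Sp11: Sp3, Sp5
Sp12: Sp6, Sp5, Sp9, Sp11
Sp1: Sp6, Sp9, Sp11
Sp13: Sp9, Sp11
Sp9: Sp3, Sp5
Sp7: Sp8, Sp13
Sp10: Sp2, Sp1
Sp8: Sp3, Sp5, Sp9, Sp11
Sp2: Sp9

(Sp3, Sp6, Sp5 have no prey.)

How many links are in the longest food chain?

3 links

One longest chain: Sp3 → Sp9 → Sp2 → Sp10.
It has 4 species and 3 links.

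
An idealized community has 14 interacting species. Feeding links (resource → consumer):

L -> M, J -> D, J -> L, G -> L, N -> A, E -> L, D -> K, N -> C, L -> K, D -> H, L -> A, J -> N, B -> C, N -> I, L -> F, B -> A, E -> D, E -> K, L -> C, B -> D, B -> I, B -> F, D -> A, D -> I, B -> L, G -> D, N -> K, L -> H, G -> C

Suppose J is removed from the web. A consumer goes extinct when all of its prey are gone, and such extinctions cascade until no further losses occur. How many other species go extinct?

Remove J.
Round 1: N (all prey gone) → extinct.
No further losses. Total secondary extinctions: 1.

1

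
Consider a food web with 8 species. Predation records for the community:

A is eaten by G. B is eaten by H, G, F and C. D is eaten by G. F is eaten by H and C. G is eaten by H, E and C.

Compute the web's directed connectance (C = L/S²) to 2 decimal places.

The web has S = 8 species and L = 11 feeding links.
C = L / S² = 11 / 64 = 0.1719 ≈ 0.17.

C = 0.17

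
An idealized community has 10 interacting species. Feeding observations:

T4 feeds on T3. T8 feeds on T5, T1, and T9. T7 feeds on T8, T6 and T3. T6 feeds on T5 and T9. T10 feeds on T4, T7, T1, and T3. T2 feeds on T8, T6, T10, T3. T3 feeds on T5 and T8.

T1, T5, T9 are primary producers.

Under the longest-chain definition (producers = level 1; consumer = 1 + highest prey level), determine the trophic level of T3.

T1 is a producer → level 1.
T8 eats T1 (level 1); other prey at levels: T5 1, T9 1 → level 2.
T3 eats T8 (level 2); other prey at levels: T5 1 → level 3.

Trophic level 3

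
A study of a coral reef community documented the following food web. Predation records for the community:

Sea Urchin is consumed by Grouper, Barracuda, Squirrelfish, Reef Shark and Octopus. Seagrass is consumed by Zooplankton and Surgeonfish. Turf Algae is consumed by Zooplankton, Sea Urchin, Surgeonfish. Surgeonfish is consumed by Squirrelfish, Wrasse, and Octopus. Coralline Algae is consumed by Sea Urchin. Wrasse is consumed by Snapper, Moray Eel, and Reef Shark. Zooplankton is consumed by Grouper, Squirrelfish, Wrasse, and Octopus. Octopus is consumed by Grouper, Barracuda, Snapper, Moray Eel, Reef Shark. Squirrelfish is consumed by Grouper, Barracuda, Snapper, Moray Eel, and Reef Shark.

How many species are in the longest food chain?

4 species

One longest chain: Seagrass → Zooplankton → Squirrelfish → Barracuda.
It has 4 species and 3 links.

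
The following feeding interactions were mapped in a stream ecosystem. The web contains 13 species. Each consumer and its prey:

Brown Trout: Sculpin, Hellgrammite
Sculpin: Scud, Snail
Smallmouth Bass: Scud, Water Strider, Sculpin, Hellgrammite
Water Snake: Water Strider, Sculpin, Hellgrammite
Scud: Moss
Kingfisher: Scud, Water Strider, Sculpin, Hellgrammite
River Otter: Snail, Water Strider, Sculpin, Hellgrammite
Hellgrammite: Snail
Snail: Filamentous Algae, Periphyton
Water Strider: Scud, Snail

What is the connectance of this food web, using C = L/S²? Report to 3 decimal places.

The web has S = 13 species and L = 25 feeding links.
C = L / S² = 25 / 169 = 0.1479 ≈ 0.148.

C = 0.148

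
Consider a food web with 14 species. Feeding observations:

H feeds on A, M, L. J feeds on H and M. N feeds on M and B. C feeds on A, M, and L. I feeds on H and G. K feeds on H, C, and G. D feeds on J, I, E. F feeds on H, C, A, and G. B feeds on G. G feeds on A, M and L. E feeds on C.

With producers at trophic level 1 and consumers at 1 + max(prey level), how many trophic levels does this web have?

4

Producers (level 1): L, M, A.
L → H → I → D gives D level 4.
No species has a prey at level 4, so no species reaches level 5.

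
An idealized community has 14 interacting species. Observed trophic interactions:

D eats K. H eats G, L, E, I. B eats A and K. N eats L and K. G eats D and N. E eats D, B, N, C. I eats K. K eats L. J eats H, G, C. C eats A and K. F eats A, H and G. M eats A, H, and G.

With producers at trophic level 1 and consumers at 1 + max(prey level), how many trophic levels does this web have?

6

Producers (level 1): L, A.
L → K → N → G → H → F gives F level 6.
No species has a prey at level 6, so no species reaches level 7.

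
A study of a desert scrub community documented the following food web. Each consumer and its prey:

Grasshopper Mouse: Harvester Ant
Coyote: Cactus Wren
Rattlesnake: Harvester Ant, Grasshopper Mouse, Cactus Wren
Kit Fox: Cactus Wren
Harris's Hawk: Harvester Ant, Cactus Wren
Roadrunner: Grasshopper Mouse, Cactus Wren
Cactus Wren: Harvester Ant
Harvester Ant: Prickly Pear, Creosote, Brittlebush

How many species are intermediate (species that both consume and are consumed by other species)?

Intermediate species (has both prey and predators): Harvester Ant, Grasshopper Mouse, Cactus Wren.
Count: 3.

3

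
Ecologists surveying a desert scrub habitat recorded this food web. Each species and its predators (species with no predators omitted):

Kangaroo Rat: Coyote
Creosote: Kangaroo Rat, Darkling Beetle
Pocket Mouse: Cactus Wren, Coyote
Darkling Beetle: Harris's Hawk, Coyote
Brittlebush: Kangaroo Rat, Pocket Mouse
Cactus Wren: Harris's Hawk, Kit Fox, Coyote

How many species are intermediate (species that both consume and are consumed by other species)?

4

Intermediate species (has both prey and predators): Kangaroo Rat, Pocket Mouse, Darkling Beetle, Cactus Wren.
Count: 4.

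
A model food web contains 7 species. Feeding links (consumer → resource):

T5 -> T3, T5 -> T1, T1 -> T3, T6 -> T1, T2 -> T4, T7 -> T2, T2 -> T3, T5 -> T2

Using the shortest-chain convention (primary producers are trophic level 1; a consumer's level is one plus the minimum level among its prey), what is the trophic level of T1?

T3 is a producer → level 1.
T1 eats T3 → level 2.

Trophic level 2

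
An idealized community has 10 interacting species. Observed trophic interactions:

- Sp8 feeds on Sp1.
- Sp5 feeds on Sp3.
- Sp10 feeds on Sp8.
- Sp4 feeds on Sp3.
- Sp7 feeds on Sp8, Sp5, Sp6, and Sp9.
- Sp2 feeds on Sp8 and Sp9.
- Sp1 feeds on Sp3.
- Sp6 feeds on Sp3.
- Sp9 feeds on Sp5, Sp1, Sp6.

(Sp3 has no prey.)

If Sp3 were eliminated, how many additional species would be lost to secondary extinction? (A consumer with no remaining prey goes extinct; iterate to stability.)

Remove Sp3.
Round 1: Sp5 (all prey gone), Sp6 (all prey gone), Sp1 (all prey gone), Sp4 (all prey gone) → extinct.
Round 2: Sp9 (all prey gone), Sp8 (all prey gone) → extinct.
Round 3: Sp2 (all prey gone), Sp10 (all prey gone), Sp7 (all prey gone) → extinct.
No further losses. Total secondary extinctions: 9.

9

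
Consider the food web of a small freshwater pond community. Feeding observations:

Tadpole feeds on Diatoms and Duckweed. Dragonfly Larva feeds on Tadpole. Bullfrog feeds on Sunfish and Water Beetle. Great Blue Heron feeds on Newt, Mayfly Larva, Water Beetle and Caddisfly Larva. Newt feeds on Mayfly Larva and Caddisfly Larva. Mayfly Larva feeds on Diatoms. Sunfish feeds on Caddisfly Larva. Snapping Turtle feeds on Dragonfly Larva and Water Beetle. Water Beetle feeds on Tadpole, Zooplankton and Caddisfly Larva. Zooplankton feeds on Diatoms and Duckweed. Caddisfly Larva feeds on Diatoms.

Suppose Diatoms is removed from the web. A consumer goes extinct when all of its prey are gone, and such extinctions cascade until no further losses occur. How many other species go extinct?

4

Remove Diatoms.
Round 1: Caddisfly Larva (all prey gone), Mayfly Larva (all prey gone) → extinct.
Round 2: Sunfish (all prey gone), Newt (all prey gone) → extinct.
No further losses. Total secondary extinctions: 4.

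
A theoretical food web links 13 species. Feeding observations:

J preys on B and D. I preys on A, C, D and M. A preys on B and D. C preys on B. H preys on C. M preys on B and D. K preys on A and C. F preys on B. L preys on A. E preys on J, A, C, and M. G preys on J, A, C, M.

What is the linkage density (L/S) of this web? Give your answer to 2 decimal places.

L/S = 1.85

There are L = 24 links among S = 13 species.
L/S = 24/13 = 1.8462 ≈ 1.85.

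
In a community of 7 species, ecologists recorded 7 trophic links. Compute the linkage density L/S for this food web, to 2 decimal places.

There are L = 7 links among S = 7 species.
L/S = 7/7 = 1.0000 ≈ 1.00.

L/S = 1.00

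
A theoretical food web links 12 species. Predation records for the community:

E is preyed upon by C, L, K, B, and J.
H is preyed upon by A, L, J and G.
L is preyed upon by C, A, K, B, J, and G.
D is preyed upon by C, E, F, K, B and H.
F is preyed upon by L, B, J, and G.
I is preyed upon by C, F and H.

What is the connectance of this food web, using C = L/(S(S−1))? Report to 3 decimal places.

C = 0.212

The web has S = 12 species and L = 28 feeding links.
C = L / (S(S−1)) = 28 / 132 = 0.2121 ≈ 0.212.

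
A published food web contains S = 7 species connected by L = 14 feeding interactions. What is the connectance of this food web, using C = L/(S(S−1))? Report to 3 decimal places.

The web has S = 7 species and L = 14 feeding links.
C = L / (S(S−1)) = 14 / 42 = 0.3333 ≈ 0.333.

C = 0.333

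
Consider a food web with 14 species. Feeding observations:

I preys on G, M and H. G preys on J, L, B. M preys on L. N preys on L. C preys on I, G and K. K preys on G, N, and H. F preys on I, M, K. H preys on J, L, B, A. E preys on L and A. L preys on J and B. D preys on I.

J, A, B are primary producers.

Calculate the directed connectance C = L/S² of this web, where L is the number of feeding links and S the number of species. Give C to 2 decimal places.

The web has S = 14 species and L = 26 feeding links.
C = L / S² = 26 / 196 = 0.1327 ≈ 0.13.

C = 0.13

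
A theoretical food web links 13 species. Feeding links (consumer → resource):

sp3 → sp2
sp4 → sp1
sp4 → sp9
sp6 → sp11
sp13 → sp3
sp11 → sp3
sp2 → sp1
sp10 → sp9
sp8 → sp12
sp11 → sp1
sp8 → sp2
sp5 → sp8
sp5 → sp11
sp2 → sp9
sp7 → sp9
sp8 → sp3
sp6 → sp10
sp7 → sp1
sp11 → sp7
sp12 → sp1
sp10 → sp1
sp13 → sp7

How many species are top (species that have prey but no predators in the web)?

Top species (has prey, but nothing eats it): sp4, sp13, sp5, sp6.
Count: 4.

4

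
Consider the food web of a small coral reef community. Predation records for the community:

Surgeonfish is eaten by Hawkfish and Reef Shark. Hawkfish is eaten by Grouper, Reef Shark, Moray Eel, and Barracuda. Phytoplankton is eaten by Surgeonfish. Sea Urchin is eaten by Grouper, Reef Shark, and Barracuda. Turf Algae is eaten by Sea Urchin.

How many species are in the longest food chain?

4 species

One longest chain: Phytoplankton → Surgeonfish → Hawkfish → Barracuda.
It has 4 species and 3 links.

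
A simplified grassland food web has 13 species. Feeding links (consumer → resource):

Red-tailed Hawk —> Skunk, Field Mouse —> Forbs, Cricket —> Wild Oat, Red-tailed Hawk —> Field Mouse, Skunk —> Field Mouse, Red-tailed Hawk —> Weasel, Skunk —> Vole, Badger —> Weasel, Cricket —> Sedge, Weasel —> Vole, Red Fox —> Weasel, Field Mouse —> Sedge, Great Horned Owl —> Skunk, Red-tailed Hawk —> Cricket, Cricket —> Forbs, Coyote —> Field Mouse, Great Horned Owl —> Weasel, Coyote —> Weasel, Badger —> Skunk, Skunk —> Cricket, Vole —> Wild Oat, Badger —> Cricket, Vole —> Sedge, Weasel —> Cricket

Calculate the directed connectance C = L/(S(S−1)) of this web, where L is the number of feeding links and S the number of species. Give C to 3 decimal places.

C = 0.154

The web has S = 13 species and L = 24 feeding links.
C = L / (S(S−1)) = 24 / 156 = 0.1538 ≈ 0.154.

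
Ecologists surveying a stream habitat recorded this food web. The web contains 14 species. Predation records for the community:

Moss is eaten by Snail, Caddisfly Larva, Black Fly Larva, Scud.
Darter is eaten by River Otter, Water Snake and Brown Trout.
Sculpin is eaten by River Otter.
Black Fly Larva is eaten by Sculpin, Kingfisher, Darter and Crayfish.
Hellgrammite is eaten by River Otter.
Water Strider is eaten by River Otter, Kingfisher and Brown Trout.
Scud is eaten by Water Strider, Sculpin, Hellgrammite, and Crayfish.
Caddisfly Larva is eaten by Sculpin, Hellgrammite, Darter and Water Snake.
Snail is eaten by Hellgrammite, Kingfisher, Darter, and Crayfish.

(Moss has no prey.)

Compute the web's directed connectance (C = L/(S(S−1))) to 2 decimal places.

The web has S = 14 species and L = 28 feeding links.
C = L / (S(S−1)) = 28 / 182 = 0.1538 ≈ 0.15.

C = 0.15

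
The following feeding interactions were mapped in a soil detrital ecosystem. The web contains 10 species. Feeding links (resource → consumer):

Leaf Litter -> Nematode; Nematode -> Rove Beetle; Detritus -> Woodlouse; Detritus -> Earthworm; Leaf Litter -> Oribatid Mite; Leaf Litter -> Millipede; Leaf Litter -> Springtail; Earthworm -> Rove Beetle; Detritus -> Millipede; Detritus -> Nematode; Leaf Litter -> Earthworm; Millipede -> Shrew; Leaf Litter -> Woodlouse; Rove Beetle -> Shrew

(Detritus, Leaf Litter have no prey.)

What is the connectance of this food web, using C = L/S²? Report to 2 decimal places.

C = 0.14

The web has S = 10 species and L = 14 feeding links.
C = L / S² = 14 / 100 = 0.1400 ≈ 0.14.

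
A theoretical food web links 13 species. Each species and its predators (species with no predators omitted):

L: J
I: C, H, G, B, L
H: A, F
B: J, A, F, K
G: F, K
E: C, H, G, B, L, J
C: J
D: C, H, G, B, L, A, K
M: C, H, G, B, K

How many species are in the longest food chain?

3 species

One longest chain: D → L → J.
It has 3 species and 2 links.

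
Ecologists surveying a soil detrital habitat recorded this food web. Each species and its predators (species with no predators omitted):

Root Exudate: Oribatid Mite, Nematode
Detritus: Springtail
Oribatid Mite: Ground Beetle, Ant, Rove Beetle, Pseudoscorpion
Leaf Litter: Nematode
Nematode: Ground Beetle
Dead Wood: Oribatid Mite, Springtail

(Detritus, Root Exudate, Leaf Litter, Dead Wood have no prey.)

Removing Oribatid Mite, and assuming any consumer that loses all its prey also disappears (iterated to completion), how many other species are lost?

Remove Oribatid Mite.
Round 1: Ant (all prey gone), Rove Beetle (all prey gone), Pseudoscorpion (all prey gone) → extinct.
No further losses. Total secondary extinctions: 3.

3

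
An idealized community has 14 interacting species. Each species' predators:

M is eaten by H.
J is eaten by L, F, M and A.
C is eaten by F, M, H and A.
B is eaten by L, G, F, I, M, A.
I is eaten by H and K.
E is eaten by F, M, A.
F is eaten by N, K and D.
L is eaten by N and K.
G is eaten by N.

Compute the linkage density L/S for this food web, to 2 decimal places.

L/S = 1.86

There are L = 26 links among S = 14 species.
L/S = 26/14 = 1.8571 ≈ 1.86.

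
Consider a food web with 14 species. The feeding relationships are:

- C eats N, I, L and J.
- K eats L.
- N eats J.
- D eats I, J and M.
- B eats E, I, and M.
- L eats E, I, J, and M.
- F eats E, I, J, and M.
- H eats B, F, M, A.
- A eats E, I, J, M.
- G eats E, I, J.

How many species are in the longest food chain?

One longest chain: J → L → C.
It has 3 species and 2 links.

3 species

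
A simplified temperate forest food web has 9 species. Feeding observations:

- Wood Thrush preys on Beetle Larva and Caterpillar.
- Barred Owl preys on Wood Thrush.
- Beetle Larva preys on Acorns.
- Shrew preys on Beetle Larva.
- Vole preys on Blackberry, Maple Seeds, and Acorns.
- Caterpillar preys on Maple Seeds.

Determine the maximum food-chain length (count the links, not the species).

3 links

One longest chain: Acorns → Beetle Larva → Wood Thrush → Barred Owl.
It has 4 species and 3 links.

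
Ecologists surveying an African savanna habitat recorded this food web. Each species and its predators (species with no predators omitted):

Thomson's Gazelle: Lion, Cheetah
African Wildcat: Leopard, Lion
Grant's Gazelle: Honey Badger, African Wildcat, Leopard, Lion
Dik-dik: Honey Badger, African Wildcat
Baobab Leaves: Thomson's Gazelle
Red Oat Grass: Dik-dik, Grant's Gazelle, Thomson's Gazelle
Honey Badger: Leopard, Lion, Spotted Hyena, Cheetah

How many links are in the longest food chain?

3 links

One longest chain: Red Oat Grass → Dik-dik → Honey Badger → Leopard.
It has 4 species and 3 links.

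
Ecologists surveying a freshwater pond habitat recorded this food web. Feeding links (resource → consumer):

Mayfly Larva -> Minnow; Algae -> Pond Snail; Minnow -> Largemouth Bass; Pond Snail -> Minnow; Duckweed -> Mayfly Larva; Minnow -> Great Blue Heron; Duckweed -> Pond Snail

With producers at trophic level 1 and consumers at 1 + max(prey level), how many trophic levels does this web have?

Producers (level 1): Algae, Duckweed.
Duckweed → Mayfly Larva → Minnow → Great Blue Heron gives Great Blue Heron level 4.
No species has a prey at level 4, so no species reaches level 5.

4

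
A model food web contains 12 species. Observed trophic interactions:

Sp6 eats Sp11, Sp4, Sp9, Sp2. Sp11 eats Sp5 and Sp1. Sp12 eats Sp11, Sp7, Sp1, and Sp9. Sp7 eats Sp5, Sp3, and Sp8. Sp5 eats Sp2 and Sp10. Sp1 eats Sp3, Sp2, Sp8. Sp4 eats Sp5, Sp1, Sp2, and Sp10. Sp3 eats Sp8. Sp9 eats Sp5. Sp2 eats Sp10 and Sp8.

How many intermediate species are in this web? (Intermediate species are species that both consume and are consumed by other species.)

8

Intermediate species (has both prey and predators): Sp3, Sp2, Sp5, Sp1, Sp4, Sp11, Sp9, Sp7.
Count: 8.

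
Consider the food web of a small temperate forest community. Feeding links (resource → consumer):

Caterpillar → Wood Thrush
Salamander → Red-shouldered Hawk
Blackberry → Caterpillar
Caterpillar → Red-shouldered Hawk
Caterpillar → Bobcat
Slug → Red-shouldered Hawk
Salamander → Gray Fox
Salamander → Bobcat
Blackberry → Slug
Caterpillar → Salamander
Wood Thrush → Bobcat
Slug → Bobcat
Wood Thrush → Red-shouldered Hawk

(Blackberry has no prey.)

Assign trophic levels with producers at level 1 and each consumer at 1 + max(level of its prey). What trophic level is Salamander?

Blackberry is a producer → level 1.
Caterpillar eats Blackberry → level 2.
Salamander eats Caterpillar → level 3.

Trophic level 3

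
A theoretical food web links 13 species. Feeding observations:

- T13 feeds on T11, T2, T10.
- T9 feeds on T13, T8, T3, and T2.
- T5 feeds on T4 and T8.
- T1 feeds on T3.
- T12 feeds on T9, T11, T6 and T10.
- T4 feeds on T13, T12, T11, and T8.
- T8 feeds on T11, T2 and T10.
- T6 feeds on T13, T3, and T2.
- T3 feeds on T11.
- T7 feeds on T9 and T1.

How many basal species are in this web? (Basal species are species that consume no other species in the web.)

3

Basal species (no prey listed): T2, T10, T11.
Count: 3.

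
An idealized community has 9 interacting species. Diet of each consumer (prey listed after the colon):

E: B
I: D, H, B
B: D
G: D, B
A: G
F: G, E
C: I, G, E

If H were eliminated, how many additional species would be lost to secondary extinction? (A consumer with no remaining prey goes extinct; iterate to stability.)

Remove H.
Every predator of it retains at least one other prey: I still has D, B.
No consumer loses all prey, so no secondary extinctions occur.

0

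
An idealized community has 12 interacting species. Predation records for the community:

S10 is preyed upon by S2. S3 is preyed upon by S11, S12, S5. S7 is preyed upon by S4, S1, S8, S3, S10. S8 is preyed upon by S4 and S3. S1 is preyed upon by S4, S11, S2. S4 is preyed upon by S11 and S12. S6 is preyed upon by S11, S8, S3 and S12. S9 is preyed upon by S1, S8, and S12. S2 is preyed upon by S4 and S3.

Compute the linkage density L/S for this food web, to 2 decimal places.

L/S = 2.08

There are L = 25 links among S = 12 species.
L/S = 25/12 = 2.0833 ≈ 2.08.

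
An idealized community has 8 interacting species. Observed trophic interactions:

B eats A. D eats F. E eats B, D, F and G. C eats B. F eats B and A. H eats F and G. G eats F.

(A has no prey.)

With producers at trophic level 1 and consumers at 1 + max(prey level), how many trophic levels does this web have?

Producers (level 1): A.
A → B → F → D → E gives E level 5.
No species has a prey at level 5, so no species reaches level 6.

5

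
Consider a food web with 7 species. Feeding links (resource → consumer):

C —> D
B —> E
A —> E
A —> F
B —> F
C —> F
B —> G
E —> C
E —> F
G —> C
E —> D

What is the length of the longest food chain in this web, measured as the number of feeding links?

3 links

One longest chain: B → E → C → F.
It has 4 species and 3 links.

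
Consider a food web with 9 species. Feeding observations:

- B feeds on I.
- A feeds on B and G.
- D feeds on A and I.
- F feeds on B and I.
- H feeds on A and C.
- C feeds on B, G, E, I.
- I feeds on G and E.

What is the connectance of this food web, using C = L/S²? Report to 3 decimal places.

The web has S = 9 species and L = 15 feeding links.
C = L / S² = 15 / 81 = 0.1852 ≈ 0.185.

C = 0.185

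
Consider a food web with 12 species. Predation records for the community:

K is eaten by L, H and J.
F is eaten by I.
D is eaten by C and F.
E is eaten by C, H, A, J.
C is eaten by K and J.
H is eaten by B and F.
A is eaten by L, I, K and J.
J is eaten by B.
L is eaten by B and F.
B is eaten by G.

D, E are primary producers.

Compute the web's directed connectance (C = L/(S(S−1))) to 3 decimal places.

The web has S = 12 species and L = 22 feeding links.
C = L / (S(S−1)) = 22 / 132 = 0.1667 ≈ 0.167.

C = 0.167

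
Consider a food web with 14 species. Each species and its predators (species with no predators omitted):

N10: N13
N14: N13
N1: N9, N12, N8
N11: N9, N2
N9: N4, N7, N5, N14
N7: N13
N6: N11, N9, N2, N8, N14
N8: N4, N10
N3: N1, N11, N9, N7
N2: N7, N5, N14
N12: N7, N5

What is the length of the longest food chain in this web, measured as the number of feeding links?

One longest chain: N3 → N1 → N8 → N10 → N13.
It has 5 species and 4 links.

4 links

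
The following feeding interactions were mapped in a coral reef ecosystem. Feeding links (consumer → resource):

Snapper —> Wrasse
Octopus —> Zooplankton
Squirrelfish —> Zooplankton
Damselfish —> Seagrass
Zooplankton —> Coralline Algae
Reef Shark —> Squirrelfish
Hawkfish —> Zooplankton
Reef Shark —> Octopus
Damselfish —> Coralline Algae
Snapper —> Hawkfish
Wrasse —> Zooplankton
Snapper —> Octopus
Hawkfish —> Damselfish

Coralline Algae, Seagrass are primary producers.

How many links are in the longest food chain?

One longest chain: Coralline Algae → Zooplankton → Octopus → Reef Shark.
It has 4 species and 3 links.

3 links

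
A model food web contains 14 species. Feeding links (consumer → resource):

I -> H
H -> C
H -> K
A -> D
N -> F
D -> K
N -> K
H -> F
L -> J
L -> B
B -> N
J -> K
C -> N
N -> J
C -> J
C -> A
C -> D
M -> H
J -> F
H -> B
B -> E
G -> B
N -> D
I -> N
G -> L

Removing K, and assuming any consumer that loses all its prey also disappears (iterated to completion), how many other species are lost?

Remove K.
Round 1: D (all prey gone) → extinct.
Round 2: A (all prey gone) → extinct.
No further losses. Total secondary extinctions: 2.

2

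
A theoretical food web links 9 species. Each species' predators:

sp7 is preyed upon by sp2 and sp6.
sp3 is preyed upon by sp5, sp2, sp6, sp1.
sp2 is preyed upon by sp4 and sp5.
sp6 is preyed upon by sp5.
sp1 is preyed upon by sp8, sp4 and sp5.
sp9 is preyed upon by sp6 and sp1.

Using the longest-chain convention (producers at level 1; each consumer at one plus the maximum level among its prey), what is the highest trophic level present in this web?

Producers (level 1): sp9, sp3, sp7.
sp9 → sp1 → sp4 gives sp4 level 3.
No species has a prey at level 3, so no species reaches level 4.

3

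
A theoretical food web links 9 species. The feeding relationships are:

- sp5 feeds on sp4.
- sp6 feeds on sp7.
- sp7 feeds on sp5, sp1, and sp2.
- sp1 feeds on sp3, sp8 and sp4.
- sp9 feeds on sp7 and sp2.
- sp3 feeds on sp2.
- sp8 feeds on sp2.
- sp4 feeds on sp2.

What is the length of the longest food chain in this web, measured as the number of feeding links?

4 links

One longest chain: sp2 → sp8 → sp1 → sp7 → sp9.
It has 5 species and 4 links.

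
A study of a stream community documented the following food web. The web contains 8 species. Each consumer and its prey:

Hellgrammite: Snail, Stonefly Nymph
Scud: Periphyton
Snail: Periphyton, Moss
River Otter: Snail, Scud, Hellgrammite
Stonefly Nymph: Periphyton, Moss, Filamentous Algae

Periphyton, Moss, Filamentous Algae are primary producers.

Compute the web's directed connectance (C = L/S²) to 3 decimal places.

C = 0.172

The web has S = 8 species and L = 11 feeding links.
C = L / S² = 11 / 64 = 0.1719 ≈ 0.172.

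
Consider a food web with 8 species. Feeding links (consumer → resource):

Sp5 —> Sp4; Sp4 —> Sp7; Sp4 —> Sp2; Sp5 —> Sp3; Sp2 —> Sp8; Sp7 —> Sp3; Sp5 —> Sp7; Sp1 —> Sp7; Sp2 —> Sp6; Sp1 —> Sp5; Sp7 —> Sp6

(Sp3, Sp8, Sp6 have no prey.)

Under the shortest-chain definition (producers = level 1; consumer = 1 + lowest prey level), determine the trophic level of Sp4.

Trophic level 3

Sp8 is a producer → level 1.
Sp2 eats Sp8 → level 2.
Sp4 eats Sp2 → level 3.
No prey of Sp4 is below level 2, so 3 is the minimum.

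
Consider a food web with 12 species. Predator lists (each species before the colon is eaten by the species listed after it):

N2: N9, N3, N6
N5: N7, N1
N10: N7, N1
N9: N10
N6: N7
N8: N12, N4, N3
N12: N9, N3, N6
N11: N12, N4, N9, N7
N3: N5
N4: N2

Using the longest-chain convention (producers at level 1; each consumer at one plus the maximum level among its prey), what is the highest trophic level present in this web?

Producers (level 1): N8, N11.
N8 → N4 → N2 → N3 → N5 → N1 gives N1 level 6.
No species has a prey at level 6, so no species reaches level 7.

6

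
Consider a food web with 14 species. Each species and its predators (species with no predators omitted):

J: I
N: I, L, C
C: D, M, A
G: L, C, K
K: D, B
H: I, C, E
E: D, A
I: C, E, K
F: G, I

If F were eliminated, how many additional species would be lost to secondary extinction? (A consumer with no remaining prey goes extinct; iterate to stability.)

Remove F.
Round 1: G (all prey gone) → extinct.
No further losses. Total secondary extinctions: 1.

1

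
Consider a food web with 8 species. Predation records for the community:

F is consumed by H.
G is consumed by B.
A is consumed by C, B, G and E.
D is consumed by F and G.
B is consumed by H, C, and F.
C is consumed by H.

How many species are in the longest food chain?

5 species

One longest chain: D → G → B → F → H.
It has 5 species and 4 links.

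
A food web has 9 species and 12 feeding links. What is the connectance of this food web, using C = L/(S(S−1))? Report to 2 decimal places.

C = 0.17

The web has S = 9 species and L = 12 feeding links.
C = L / (S(S−1)) = 12 / 72 = 0.1667 ≈ 0.17.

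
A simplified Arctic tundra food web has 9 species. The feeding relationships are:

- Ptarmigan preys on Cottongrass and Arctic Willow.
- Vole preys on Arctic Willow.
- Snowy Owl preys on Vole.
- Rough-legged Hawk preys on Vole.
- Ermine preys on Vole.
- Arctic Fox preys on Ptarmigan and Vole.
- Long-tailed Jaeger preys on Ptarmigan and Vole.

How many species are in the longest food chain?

One longest chain: Arctic Willow → Vole → Snowy Owl.
It has 3 species and 2 links.

3 species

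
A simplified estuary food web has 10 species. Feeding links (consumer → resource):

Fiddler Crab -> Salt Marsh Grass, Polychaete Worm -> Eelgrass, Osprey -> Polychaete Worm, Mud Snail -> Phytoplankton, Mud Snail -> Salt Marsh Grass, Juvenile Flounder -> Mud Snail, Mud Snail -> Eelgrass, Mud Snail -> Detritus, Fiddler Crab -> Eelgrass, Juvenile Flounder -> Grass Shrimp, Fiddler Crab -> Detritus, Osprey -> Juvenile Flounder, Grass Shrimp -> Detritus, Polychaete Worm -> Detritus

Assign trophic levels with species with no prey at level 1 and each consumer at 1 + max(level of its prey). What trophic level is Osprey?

Trophic level 4

Detritus has no prey (basal) → level 1.
Grass Shrimp eats Detritus → level 2.
Juvenile Flounder eats Grass Shrimp (level 2); other prey at levels: Mud Snail 2 → level 3.
Osprey eats Juvenile Flounder (level 3); other prey at levels: Polychaete Worm 2 → level 4.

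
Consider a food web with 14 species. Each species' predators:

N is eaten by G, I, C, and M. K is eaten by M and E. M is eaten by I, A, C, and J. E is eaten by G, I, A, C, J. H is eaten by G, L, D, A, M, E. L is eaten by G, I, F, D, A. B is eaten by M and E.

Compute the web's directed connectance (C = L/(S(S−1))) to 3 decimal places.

The web has S = 14 species and L = 28 feeding links.
C = L / (S(S−1)) = 28 / 182 = 0.1538 ≈ 0.154.

C = 0.154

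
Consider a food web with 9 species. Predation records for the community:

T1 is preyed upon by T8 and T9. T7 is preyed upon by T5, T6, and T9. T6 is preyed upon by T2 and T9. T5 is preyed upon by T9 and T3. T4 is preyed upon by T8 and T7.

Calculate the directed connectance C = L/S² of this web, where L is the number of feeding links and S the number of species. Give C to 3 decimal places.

The web has S = 9 species and L = 11 feeding links.
C = L / S² = 11 / 81 = 0.1358 ≈ 0.136.

C = 0.136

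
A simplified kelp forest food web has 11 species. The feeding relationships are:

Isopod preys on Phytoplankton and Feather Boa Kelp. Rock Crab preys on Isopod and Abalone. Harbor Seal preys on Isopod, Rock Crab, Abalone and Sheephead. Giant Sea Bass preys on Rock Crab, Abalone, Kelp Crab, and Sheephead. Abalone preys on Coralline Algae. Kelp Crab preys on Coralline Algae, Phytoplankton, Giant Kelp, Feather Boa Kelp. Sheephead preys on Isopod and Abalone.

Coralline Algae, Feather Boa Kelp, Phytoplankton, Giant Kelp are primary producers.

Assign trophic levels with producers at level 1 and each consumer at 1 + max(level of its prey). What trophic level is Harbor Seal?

Feather Boa Kelp is a producer → level 1.
Isopod eats Feather Boa Kelp (level 1); other prey at levels: Phytoplankton 1 → level 2.
Sheephead eats Isopod (level 2); other prey at levels: Abalone 2 → level 3.
Harbor Seal eats Sheephead (level 3); other prey at levels: Isopod 2, Abalone 2, Rock Crab 3 → level 4.

Trophic level 4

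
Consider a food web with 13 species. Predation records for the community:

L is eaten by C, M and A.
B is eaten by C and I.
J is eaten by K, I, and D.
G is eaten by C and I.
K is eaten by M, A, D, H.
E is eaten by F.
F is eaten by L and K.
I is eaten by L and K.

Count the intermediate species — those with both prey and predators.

4

Intermediate species (has both prey and predators): F, I, K, L.
Count: 4.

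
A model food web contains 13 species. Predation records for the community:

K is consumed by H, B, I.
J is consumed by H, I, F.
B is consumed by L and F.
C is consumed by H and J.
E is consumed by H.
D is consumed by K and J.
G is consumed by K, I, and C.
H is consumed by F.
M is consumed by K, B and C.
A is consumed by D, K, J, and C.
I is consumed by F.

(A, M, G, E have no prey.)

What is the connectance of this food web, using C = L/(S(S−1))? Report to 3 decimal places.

C = 0.160

The web has S = 13 species and L = 25 feeding links.
C = L / (S(S−1)) = 25 / 156 = 0.1603 ≈ 0.160.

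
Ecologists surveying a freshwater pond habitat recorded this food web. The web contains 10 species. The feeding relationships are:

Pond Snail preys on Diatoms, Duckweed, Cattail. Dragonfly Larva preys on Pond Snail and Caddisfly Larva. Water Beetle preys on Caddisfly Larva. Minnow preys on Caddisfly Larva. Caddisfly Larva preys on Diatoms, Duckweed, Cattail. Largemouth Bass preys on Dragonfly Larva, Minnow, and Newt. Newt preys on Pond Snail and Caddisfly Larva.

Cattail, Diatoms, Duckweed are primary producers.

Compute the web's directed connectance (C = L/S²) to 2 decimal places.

C = 0.15

The web has S = 10 species and L = 15 feeding links.
C = L / S² = 15 / 100 = 0.1500 ≈ 0.15.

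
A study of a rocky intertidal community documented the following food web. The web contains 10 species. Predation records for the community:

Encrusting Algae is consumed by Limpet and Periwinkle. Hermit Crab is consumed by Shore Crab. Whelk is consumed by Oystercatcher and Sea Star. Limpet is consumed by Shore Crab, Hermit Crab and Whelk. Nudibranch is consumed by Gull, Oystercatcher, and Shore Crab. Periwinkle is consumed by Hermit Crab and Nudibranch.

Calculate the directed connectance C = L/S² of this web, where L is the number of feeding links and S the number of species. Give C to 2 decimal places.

C = 0.13

The web has S = 10 species and L = 13 feeding links.
C = L / S² = 13 / 100 = 0.1300 ≈ 0.13.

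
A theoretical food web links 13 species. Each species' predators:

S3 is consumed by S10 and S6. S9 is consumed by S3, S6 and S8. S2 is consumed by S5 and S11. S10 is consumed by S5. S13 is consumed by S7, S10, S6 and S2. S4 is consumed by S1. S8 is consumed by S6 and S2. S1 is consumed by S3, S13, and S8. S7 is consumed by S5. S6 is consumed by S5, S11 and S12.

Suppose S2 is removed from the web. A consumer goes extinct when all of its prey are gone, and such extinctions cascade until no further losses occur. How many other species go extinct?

0

Remove S2.
Every predator of it retains at least one other prey: S11 still has S6; S5 still has S7, S10, S6.
No consumer loses all prey, so no secondary extinctions occur.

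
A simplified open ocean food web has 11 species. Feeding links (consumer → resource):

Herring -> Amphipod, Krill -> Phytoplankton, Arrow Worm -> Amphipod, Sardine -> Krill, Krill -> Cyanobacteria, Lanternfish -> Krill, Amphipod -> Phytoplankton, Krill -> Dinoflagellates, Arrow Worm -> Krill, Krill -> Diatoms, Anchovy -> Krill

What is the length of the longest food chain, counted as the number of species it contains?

3 species

One longest chain: Phytoplankton → Krill → Lanternfish.
It has 3 species and 2 links.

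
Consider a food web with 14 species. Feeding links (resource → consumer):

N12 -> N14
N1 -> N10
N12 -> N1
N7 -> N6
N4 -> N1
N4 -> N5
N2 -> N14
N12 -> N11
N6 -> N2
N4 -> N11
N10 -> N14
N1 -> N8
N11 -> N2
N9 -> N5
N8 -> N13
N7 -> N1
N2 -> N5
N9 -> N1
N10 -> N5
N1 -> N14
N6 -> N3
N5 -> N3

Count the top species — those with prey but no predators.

3

Top species (has prey, but nothing eats it): N13, N14, N3.
Count: 3.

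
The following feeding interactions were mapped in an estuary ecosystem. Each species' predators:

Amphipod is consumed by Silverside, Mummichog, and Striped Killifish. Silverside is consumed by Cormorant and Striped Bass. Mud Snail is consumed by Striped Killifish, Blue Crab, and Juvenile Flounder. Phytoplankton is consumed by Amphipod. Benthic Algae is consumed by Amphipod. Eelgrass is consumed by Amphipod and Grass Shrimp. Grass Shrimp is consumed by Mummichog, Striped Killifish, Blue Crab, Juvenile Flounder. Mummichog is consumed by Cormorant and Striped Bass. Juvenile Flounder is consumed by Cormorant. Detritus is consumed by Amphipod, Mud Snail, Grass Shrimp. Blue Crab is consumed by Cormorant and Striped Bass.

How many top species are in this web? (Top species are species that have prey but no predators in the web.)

Top species (has prey, but nothing eats it): Striped Killifish, Striped Bass, Cormorant.
Count: 3.

3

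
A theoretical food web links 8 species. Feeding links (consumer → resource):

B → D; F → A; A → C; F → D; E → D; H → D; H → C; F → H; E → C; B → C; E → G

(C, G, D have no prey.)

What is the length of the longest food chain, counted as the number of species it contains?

One longest chain: C → A → F.
It has 3 species and 2 links.

3 species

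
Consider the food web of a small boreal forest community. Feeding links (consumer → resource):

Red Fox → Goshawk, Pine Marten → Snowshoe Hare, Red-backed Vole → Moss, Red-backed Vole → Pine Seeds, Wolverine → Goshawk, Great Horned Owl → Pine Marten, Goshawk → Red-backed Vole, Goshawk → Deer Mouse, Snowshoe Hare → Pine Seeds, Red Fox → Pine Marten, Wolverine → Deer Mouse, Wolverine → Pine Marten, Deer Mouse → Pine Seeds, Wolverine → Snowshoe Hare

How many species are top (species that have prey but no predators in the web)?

Top species (has prey, but nothing eats it): Wolverine, Red Fox, Great Horned Owl.
Count: 3.

3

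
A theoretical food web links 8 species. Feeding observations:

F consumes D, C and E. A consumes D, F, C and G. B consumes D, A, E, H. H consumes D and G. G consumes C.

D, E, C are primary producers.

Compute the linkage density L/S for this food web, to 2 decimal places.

There are L = 14 links among S = 8 species.
L/S = 14/8 = 1.7500 ≈ 1.75.

L/S = 1.75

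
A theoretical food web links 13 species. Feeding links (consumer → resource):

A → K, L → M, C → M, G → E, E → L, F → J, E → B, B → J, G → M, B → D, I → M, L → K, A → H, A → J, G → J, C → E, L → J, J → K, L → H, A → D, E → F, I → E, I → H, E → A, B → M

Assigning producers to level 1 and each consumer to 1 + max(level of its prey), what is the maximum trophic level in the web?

Producers (level 1): H, K, M, D.
K → J → B → E → I gives I level 5.
No species has a prey at level 5, so no species reaches level 6.

5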